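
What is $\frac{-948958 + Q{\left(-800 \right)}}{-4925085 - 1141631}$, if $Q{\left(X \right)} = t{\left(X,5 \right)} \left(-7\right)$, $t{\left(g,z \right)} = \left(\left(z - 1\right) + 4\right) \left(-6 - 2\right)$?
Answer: $\frac{474255}{3033358} \approx 0.15635$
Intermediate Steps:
$t{\left(g,z \right)} = -24 - 8 z$ ($t{\left(g,z \right)} = \left(\left(z - 1\right) + 4\right) \left(-8\right) = \left(\left(-1 + z\right) + 4\right) \left(-8\right) = \left(3 + z\right) \left(-8\right) = -24 - 8 z$)
$Q{\left(X \right)} = 448$ ($Q{\left(X \right)} = \left(-24 - 40\right) \left(-7\right) = \left(-64\right) \left(-7\right) = 448$)
$\frac{-948958 + Q{\left(-800 \right)}}{-4925085 - 1141631} = \frac{-948958 + 448}{-4925085 - 1141631} = - \frac{948510}{-6066716} = \left(-948510\right) \left(- \frac{1}{6066716}\right) = \frac{474255}{3033358}$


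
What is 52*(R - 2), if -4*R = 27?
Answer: -455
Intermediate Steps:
R = -27/4 (R = -¼*27 = -27/4 ≈ -6.7500)
52*(R - 2) = 52*(-27/4 - 2) = 52*(-35/4) = -455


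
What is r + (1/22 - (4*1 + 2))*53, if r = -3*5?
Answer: -7273/22 ≈ -330.59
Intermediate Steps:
r = -15
r + (1/22 - (4*1 + 2))*53 = -15 + (1/22 - (4*1 + 2))*53 = -15 + (1/22 - (4 + 2))*53 = -15 + (1/22 - 1*6)*53 = -15 + (1/22 - 6)*53 = -15 - 131/22*53 = -15 - 6943/22 = -7273/22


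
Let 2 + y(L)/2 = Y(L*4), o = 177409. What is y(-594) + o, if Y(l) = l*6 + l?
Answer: 144141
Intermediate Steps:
Y(l) = 7*l (Y(l) = 6*l + l = 7*l)
y(L) = -4 + 56*L (y(L) = -4 + 2*(7*(L*4)) = -4 + 2*(7*(4*L)) = -4 + 2*(28*L) = -4 + 56*L)
y(-594) + o = (-4 + 56*(-594)) + 177409 = (-4 - 33264) + 177409 = -33268 + 177409 = 144141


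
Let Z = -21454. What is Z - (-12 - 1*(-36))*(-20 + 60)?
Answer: -22414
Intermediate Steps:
Z - (-12 - 1*(-36))*(-20 + 60) = -21454 - (-12 - 1*(-36))*(-20 + 60) = -21454 - (-12 + 36)*40 = -21454 - 24*40 = -21454 - 1*960 = -21454 - 960 = -22414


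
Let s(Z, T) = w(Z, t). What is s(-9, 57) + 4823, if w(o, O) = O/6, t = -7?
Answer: 28931/6 ≈ 4821.8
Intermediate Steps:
w(o, O) = O/6 (w(o, O) = O*(1/6) = O/6)
s(Z, T) = -7/6 (s(Z, T) = (1/6)*(-7) = -7/6)
s(-9, 57) + 4823 = -7/6 + 4823 = 28931/6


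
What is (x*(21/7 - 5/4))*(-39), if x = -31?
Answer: 8463/4 ≈ 2115.8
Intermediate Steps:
(x*(21/7 - 5/4))*(-39) = -31*(21/7 - 5/4)*(-39) = -31*(21*(⅐) - 5*¼)*(-39) = -31*(3 - 5/4)*(-39) = -31*7/4*(-39) = -217/4*(-39) = 8463/4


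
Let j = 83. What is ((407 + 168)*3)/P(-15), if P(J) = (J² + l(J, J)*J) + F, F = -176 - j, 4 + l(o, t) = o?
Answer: 1725/251 ≈ 6.8725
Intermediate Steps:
l(o, t) = -4 + o
F = -259 (F = -176 - 1*83 = -176 - 83 = -259)
P(J) = -259 + J² + J*(-4 + J) (P(J) = (J² + (-4 + J)*J) - 259 = (J² + J*(-4 + J)) - 259 = -259 + J² + J*(-4 + J))
((407 + 168)*3)/P(-15) = ((407 + 168)*3)/(-259 + (-15)² - 15*(-4 - 15)) = (575*3)/(-259 + 225 - 15*(-19)) = 1725/(-259 + 225 + 285) = 1725/251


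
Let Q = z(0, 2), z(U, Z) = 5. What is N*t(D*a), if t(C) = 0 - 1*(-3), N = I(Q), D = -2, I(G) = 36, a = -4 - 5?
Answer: 108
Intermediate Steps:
a = -9
Q = 5
N = 36
t(C) = 3 (t(C) = 0 + 3 = 3)
N*t(D*a) = 36*3 = 108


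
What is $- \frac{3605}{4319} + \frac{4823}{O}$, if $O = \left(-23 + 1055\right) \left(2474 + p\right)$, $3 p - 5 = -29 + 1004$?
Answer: $- \frac{1485522529}{1783307696} \approx -0.83302$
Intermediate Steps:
$p = \frac{980}{3}$ ($p = \frac{5}{3} + \frac{-29 + 1004}{3} = \frac{5}{3} + \frac{1}{3} \cdot 975 = \frac{5}{3} + 325 = \frac{980}{3} \approx 326.67$)
$O = 2890288$ ($O = \left(-23 + 1055\right) \left(2474 + \frac{980}{3}\right) = 1032 \cdot \frac{8402}{3} = 2890288$)
$- \frac{3605}{4319} + \frac{4823}{O} = - \frac{3605}{4319} + \frac{4823}{2890288} = \left(-3605\right) \frac{1}{4319} + 4823 \cdot \frac{1}{2890288} = - \frac{515}{617} + \frac{4823}{2890288} = - \frac{1485522529}{1783307696}$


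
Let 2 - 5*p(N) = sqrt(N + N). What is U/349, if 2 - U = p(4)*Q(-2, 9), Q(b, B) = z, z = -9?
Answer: 28/1745 - 18*sqrt(2)/1745 ≈ 0.0014580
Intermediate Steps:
Q(b, B) = -9
p(N) = 2/5 - sqrt(2)*sqrt(N)/5 (p(N) = 2/5 - sqrt(N + N)/5 = 2/5 - sqrt(2)*sqrt(N)/5)
U = 28/5 - 18*sqrt(2)/5 (U = 2 - (2/5 - sqrt(2)*sqrt(4)/5)*(-9) = 2 - (2/5 - 1/5*sqrt(2)*2)*(-9) = 2 - (2/5 - 2*sqrt(2)/5)*(-9) = 2 - (-18/5 + 18*sqrt(2)/5) = 2 + (18/5 - 18*sqrt(2)/5) = 28/5 - 18*sqrt(2)/5 ≈ 0.50883)
U/349 = (28/5 - 18*sqrt(2)/5)/349 = (28/5 - 18*sqrt(2)/5)*(1/349) = 28/1745 - 18*sqrt(2)/1745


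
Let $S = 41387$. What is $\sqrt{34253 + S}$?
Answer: $2 \sqrt{18910} \approx 275.03$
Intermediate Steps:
$\sqrt{34253 + S} = \sqrt{34253 + 41387} = \sqrt{75640} = 2 \sqrt{18910}$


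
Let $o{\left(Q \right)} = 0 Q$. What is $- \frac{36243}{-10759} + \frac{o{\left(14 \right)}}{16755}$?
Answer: $\frac{36243}{10759} \approx 3.3686$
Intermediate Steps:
$o{\left(Q \right)} = 0$
$- \frac{36243}{-10759} + \frac{o{\left(14 \right)}}{16755} = - \frac{36243}{-10759} + \frac{0}{16755} = \left(-36243\right) \left(- \frac{1}{10759}\right) + 0 \cdot \frac{1}{16755} = \frac{36243}{10759} + 0 = \frac{36243}{10759}$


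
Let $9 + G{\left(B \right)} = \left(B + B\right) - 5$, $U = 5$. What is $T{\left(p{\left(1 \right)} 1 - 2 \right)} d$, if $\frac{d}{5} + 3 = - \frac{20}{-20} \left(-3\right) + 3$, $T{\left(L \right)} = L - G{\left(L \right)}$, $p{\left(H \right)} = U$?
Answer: $-165$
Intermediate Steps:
$G{\left(B \right)} = -14 + 2 B$ ($G{\left(B \right)} = -9 + \left(\left(B + B\right) - 5\right) = -9 + \left(2 B - 5\right) = -9 + \left(-5 + 2 B\right) = -14 + 2 B$)
$p{\left(H \right)} = 5$
$T{\left(L \right)} = 14 - L$ ($T{\left(L \right)} = L - \left(-14 + 2 L\right) = 14 - L$)
$d = -15$ ($d = -15 + 5 \left(- \frac{20}{-20} \left(-3\right) + 3\right) = -15 + 5 \left(\left(-20\right) \left(- \frac{1}{20}\right) \left(-3\right) + 3\right) = -15 + 5 \left(1 \left(-3\right) + 3\right) = -15 + 5 \left(-3 + 3\right) = -15 + 5 \cdot 0 = -15 + 0 = -15$)
$T{\left(p{\left(1 \right)} 1 - 2 \right)} d = \left(14 - \left(5 \cdot 1 - 2\right)\right) \left(-15\right) = \left(14 - \left(5 - 2\right)\right) \left(-15\right) = \left(14 - 3\right) \left(-15\right) = 11 \left(-15\right) = -165$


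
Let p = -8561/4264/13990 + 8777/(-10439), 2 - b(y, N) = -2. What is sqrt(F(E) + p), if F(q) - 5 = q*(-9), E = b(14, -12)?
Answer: I*sqrt(4566323880598168561015)/11975412020 ≈ 5.6428*I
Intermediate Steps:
b(y, N) = 4 (b(y, N) = 2 - 1*(-2) = 2 + 2 = 4)
E = 4
F(q) = 5 - 9*q (F(q) = 5 + q*(-9) = 5 - 9*q)
p = -40282069923/47901648080 (p = -8561*1/4264*(1/13990) + 8777*(-1/10439) = -8561/4264*1/13990 - 8777/10439 = -8561/59653360 - 8777/10439 = -40282069923/47901648080 ≈ -0.84093)
sqrt(F(E) + p) = sqrt((5 - 9*4) - 40282069923/47901648080) = sqrt((5 - 36) - 40282069923/47901648080) = sqrt(-31 - 40282069923/47901648080) = sqrt(-1525233160403/47901648080) = I*sqrt(4566323880598168561015)/11975412020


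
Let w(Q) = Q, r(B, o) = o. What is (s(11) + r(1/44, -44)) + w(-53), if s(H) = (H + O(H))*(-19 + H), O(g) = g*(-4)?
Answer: 167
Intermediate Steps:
O(g) = -4*g
s(H) = -3*H*(-19 + H) (s(H) = (H - 4*H)*(-19 + H) = (-3*H)*(-19 + H) = -3*H*(-19 + H))
(s(11) + r(1/44, -44)) + w(-53) = (3*11*(19 - 1*11) - 44) - 53 = (3*11*(19 - 11) - 44) - 53 = (3*11*8 - 44) - 53 = (264 - 44) - 53 = 220 - 53 = 167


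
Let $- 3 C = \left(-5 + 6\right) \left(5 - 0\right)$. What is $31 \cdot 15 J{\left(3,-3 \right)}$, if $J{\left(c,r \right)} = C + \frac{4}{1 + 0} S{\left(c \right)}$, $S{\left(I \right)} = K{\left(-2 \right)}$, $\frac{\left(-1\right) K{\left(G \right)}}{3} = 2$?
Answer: $-11935$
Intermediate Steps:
$K{\left(G \right)} = -6$ ($K{\left(G \right)} = \left(-3\right) 2 = -6$)
$C = - \frac{5}{3}$ ($C = - \frac{\left(-5 + 6\right) \left(5 - 0\right)}{3} = - \frac{1 \left(5 + 0\right)}{3} = - \frac{1 \cdot 5}{3} = \left(- \frac{1}{3}\right) 5 = - \frac{5}{3} \approx -1.6667$)
$S{\left(I \right)} = -6$
$J{\left(c,r \right)} = - \frac{77}{3}$ ($J{\left(c,r \right)} = - \frac{5}{3} + \frac{4}{1 + 0} \left(-6\right) = - \frac{5}{3} + \frac{4}{1} \left(-6\right) = - \frac{5}{3} + 4 \cdot 1 \left(-6\right) = - \frac{5}{3} + 4 \left(-6\right) = - \frac{5}{3} - 24 = - \frac{77}{3}$)
$31 \cdot 15 J{\left(3,-3 \right)} = 31 \cdot 15 \left(- \frac{77}{3}\right) = 465 \left(- \frac{77}{3}\right) = -11935$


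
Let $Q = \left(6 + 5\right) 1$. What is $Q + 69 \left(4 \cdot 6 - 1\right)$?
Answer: $1598$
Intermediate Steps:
$Q = 11$ ($Q = 11 \cdot 1 = 11$)
$Q + 69 \left(4 \cdot 6 - 1\right) = 11 + 69 \left(4 \cdot 6 - 1\right) = 11 + 69 \left(24 - 1\right) = 11 + 69 \cdot 23 = 11 + 1587 = 1598$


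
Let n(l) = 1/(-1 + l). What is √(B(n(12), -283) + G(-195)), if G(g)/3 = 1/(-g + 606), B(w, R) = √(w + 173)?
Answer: √(32307 + 3136716*√1309)/2937 ≈ 3.6277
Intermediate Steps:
B(w, R) = √(173 + w)
G(g) = 3/(606 - g) (G(g) = 3/(-g + 606) = 3/(606 - g))
√(B(n(12), -283) + G(-195)) = √(√(173 + 1/(-1 + 12)) - 3/(-606 - 195)) = √(√(173 + 1/11) - 3/(-801)) = √(√(173 + 1/11) - 3*(-1/801)) = √(√(1904/11) + 1/267) = √(4*√1309/11 + 1/267) = √(1/267 + 4*√1309/11)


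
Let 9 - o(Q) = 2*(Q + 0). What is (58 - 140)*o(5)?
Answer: 82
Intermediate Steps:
o(Q) = 9 - 2*Q (o(Q) = 9 - 2*(Q + 0) = 9 - 2*Q)
(58 - 140)*o(5) = (58 - 140)*(9 - 2*5) = -82*(9 - 10) = -82*(-1) = 82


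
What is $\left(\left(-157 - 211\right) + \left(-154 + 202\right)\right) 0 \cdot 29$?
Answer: $0$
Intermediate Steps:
$\left(\left(-157 - 211\right) + \left(-154 + 202\right)\right) 0 \cdot 29 = \left(\left(-157 - 211\right) + 48\right) 0 = \left(-368 + 48\right) 0 = \left(-320\right) 0 = 0$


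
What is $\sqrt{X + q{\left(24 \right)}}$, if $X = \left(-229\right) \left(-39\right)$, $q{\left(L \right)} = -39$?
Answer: $6 \sqrt{247} \approx 94.297$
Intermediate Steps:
$X = 8931$
$\sqrt{X + q{\left(24 \right)}} = \sqrt{8931 - 39} = \sqrt{8892} = 6 \sqrt{247}$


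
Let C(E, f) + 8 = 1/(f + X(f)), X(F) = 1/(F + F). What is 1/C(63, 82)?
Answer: -13449/107428 ≈ -0.12519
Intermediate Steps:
X(F) = 1/(2*F)
C(E, f) = -8 + 1/(f + 1/(2*f))
1/C(63, 82) = 1/(2*(-4 + 82 - 8*82**2)/(1 + 2*82**2)) = 1/(2*(-4 + 82 - 8*6724)/(1 + 2*6724)) = 1/(2*(-4 + 82 - 53792)/(1 + 13448)) = 1/(2*(-53714)/13449) = 1/(2*(1/13449)*(-53714)) = 1/(-107428/13449) = -13449/107428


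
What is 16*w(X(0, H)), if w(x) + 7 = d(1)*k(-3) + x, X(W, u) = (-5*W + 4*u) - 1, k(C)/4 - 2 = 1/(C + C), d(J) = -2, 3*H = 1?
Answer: -1024/3 ≈ -341.33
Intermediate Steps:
H = ⅓ (H = (⅓)*1 = ⅓ ≈ 0.33333)
k(C) = 8 + 2/C (k(C) = 8 + 4/(C + C) = 8 + 4/((2*C)) = 8 + 4*(1/(2*C)) = 8 + 2/C)
X(W, u) = -1 - 5*W + 4*u
w(x) = -65/3 + x (w(x) = -7 + (-2*(8 + 2/(-3)) + x) = -7 + (-2*(8 + 2*(-⅓)) + x) = -7 + (-2*(8 - ⅔) + x) = -7 + (-2*22/3 + x) = -7 + (-44/3 + x) = -65/3 + x)
16*w(X(0, H)) = 16*(-65/3 + (-1 - 5*0 + 4*(⅓))) = 16*(-65/3 + (-1 + 0 + 4/3)) = 16*(-65/3 + ⅓) = 16*(-64/3) = -1024/3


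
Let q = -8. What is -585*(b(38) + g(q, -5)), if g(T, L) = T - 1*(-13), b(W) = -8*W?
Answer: 174915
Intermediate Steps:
g(T, L) = 13 + T (g(T, L) = T + 13 = 13 + T)
-585*(b(38) + g(q, -5)) = -585*(-8*38 + (13 - 8)) = -585*(-304 + 5) = -585*(-299) = 174915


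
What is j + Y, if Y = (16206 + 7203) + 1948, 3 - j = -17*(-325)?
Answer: 19835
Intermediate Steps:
j = -5522 (j = 3 - (-17)*(-325) = 3 - 1*5525 = 3 - 5525 = -5522)
Y = 25357 (Y = 23409 + 1948 = 25357)
j + Y = -5522 + 25357 = 19835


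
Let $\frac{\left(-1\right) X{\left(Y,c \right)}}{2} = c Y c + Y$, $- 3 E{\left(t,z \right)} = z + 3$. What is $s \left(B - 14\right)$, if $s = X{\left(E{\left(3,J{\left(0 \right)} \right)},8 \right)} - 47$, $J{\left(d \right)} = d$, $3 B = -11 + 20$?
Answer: $-913$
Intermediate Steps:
$B = 3$ ($B = \frac{-11 + 20}{3} = \frac{1}{3} \cdot 9 = 3$)
$E{\left(t,z \right)} = -1 - \frac{z}{3}$ ($E{\left(t,z \right)} = - \frac{z + 3}{3} = - \frac{3 + z}{3} = -1 - \frac{z}{3}$)
$X{\left(Y,c \right)} = - 2 Y - 2 Y c^{2}$ ($X{\left(Y,c \right)} = - 2 \left(c Y c + Y\right) = - 2 \left(Y c c + Y\right) = - 2 \left(Y c^{2} + Y\right) = - 2 \left(Y + Y c^{2}\right) = - 2 Y - 2 Y c^{2}$)
$s = 83$ ($s = - 2 \left(-1 - 0\right) \left(1 + 8^{2}\right) - 47 = - 2 \left(-1 + 0\right) \left(1 + 64\right) - 47 = \left(-2\right) \left(-1\right) 65 - 47 = 130 - 47 = 83$)
$s \left(B - 14\right) = 83 \left(3 - 14\right) = 83 \left(-11\right) = -913$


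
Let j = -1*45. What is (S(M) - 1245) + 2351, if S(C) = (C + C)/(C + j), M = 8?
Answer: 40906/37 ≈ 1105.6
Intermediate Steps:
j = -45
S(C) = 2*C/(-45 + C) (S(C) = (C + C)/(C - 45) = (2*C)/(-45 + C) = 2*C/(-45 + C))
(S(M) - 1245) + 2351 = (2*8/(-45 + 8) - 1245) + 2351 = (2*8/(-37) - 1245) + 2351 = (2*8*(-1/37) - 1245) + 2351 = (-16/37 - 1245) + 2351 = -46081/37 + 2351 = 40906/37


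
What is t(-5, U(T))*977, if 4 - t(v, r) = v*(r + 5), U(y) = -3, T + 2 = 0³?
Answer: 13678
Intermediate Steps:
T = -2 (T = -2 + 0³ = -2 + 0 = -2)
t(v, r) = 4 - v*(5 + r) (t(v, r) = 4 - v*(r + 5) = 4 - v*(5 + r))
t(-5, U(T))*977 = (4 - 5*(-5) - 1*(-3)*(-5))*977 = (4 + 25 - 15)*977 = 14*977 = 13678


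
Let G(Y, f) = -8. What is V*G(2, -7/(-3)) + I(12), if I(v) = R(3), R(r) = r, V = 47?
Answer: -373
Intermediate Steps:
I(v) = 3
V*G(2, -7/(-3)) + I(12) = 47*(-8) + 3 = -376 + 3 = -373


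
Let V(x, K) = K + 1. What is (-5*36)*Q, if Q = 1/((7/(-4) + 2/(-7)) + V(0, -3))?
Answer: 5040/113 ≈ 44.602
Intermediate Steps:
V(x, K) = 1 + K
Q = -28/113 (Q = 1/((7/(-4) + 2/(-7)) + (1 - 3)) = 1/((7*(-¼) + 2*(-⅐)) - 2) = 1/((-7/4 - 2/7) - 2) = 1/(-57/28 - 2) = 1/(-113/28) = -28/113 ≈ -0.24779)
(-5*36)*Q = -5*36*(-28/113) = -180*(-28/113) = 5040/113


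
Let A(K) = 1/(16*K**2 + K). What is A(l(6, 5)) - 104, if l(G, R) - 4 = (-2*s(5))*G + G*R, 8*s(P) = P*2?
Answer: -602679/5795 ≈ -104.00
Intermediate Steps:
s(P) = P/4 (s(P) = (P*2)/8 = (2*P)/8 = P/4)
l(G, R) = 4 - 5*G/2 + G*R (l(G, R) = 4 + ((-5/2)*G + G*R) = 4 + ((-2*5/4)*G + G*R) = 4 + (-5*G/2 + G*R) = 4 - 5*G/2 + G*R)
A(K) = 1/(K + 16*K**2)
A(l(6, 5)) - 104 = 1/((4 - 5/2*6 + 6*5)*(1 + 16*(4 - 5/2*6 + 6*5))) - 104 = 1/((4 - 15 + 30)*(1 + 16*(4 - 15 + 30))) - 104 = 1/(19*(1 + 16*19)) - 104 = 1/(19*(1 + 304)) - 104 = (1/19)/305 - 104 = (1/19)*(1/305) - 104 = 1/5795 - 104 = -602679/5795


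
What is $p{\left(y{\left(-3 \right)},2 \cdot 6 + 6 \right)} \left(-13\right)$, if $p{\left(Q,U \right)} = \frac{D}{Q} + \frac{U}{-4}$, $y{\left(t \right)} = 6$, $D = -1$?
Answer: $\frac{182}{3} \approx 60.667$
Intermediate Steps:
$p{\left(Q,U \right)} = - \frac{1}{Q} - \frac{U}{4}$ ($p{\left(Q,U \right)} = - \frac{1}{Q} + \frac{U}{-4} = - \frac{1}{Q} + U \left(- \frac{1}{4}\right) = - \frac{1}{Q} - \frac{U}{4}$)
$p{\left(y{\left(-3 \right)},2 \cdot 6 + 6 \right)} \left(-13\right) = \left(- \frac{1}{6} - \frac{2 \cdot 6 + 6}{4}\right) \left(-13\right) = \left(\left(-1\right) \frac{1}{6} - \frac{12 + 6}{4}\right) \left(-13\right) = \left(- \frac{1}{6} - \frac{9}{2}\right) \left(-13\right) = \left(- \frac{14}{3}\right) \left(-13\right) = \frac{182}{3}$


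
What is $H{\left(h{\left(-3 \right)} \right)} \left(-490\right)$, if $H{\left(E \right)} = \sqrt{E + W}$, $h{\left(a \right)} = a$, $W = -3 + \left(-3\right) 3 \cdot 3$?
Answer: $- 490 i \sqrt{33} \approx - 2814.8 i$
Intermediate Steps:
$W = -30$ ($W = -3 - 27 = -30$)
$H{\left(E \right)} = \sqrt{-30 + E}$ ($H{\left(E \right)} = \sqrt{E - 30} = \sqrt{-30 + E}$)
$H{\left(h{\left(-3 \right)} \right)} \left(-490\right) = \sqrt{-30 - 3} \left(-490\right) = \sqrt{-33} \left(-490\right) = i \sqrt{33} \left(-490\right) = - 490 i \sqrt{33}$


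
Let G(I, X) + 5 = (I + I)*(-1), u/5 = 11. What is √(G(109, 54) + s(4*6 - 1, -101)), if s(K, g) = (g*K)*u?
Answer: 14*I*√653 ≈ 357.75*I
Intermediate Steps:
u = 55 (u = 5*11 = 55)
G(I, X) = -5 - 2*I (G(I, X) = -5 + (I + I)*(-1) = -5 + (2*I)*(-1) = -5 - 2*I)
s(K, g) = 55*K*g (s(K, g) = (g*K)*55 = (K*g)*55 = 55*K*g)
√(G(109, 54) + s(4*6 - 1, -101)) = √((-5 - 2*109) + 55*(4*6 - 1)*(-101)) = √((-5 - 218) + 55*(24 - 1)*(-101)) = √(-223 + 55*23*(-101)) = √(-223 - 127765) = √(-127988) = 14*I*√653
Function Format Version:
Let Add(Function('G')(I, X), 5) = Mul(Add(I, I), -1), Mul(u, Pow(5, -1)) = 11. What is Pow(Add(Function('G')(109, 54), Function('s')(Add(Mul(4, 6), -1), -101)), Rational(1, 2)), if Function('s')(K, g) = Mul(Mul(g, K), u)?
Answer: Mul(14, I, Pow(653, Rational(1, 2))) ≈ Mul(357.75, I)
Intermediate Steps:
u = 55 (u = Mul(5, 11) = 55)
Function('G')(I, X) = Add(-5, Mul(-2, I)) (Function('G')(I, X) = Add(-5, Mul(Add(I, I), -1)) = Add(-5, Mul(Mul(2, I), -1)) = Add(-5, Mul(-2, I)))
Function('s')(K, g) = Mul(55, K, g) (Function('s')(K, g) = Mul(Mul(g, K), 55) = Mul(Mul(K, g), 55) = Mul(55, K, g))
Pow(Add(Function('G')(109, 54), Function('s')(Add(Mul(4, 6), -1), -101)), Rational(1, 2)) = Pow(Add(Add(-5, Mul(-2, 109)), Mul(55, Add(Mul(4, 6), -1), -101)), Rational(1, 2)) = Pow(Add(Add(-5, -218), Mul(55, Add(24, -1), -101)), Rational(1, 2)) = Pow(Add(-223, Mul(55, 23, -101)), Rational(1, 2)) = Pow(Add(-223, -127765), Rational(1, 2)) = Pow(-127988, Rational(1, 2)) = Mul(14, I, Pow(653, Rational(1, 2)))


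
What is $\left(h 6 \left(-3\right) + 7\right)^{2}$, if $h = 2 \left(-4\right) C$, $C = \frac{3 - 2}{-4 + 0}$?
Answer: $841$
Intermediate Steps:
$C = - \frac{1}{4}$ ($C = 1 \frac{1}{-4} = 1 \left(- \frac{1}{4}\right) = - \frac{1}{4} \approx -0.25$)
$h = 2$ ($h = 2 \left(-4\right) \left(- \frac{1}{4}\right) = \left(-8\right) \left(- \frac{1}{4}\right) = 2$)
$\left(h 6 \left(-3\right) + 7\right)^{2} = \left(2 \cdot 6 \left(-3\right) + 7\right)^{2} = \left(12 \left(-3\right) + 7\right)^{2} = \left(-36 + 7\right)^{2} = \left(-29\right)^{2} = 841$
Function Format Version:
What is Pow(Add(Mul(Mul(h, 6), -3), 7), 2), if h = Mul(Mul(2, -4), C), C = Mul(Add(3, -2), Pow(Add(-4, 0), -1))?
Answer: 841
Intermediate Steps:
C = Rational(-1, 4) (C = Mul(1, Pow(-4, -1)) = Mul(1, Rational(-1, 4)) = Rational(-1, 4) ≈ -0.25000)
h = 2 (h = Mul(Mul(2, -4), Rational(-1, 4)) = Mul(-8, Rational(-1, 4)) = 2)
Pow(Add(Mul(Mul(h, 6), -3), 7), 2) = Pow(Add(Mul(Mul(2, 6), -3), 7), 2) = Pow(Add(Mul(12, -3), 7), 2) = Pow(Add(-36, 7), 2) = Pow(-29, 2) = 841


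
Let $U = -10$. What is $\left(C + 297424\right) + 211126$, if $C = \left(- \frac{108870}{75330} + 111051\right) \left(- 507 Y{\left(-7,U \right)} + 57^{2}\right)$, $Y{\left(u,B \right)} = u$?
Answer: $\frac{632289405262}{837} \approx 7.5542 \cdot 10^{8}$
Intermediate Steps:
$C = \frac{631863748912}{837}$ ($C = \left(- \frac{108870}{75330} + 111051\right) \left(\left(-507\right) \left(-7\right) + 57^{2}\right) = \left(\left(-108870\right) \frac{1}{75330} + 111051\right) \left(3549 + 3249\right) = \left(- \frac{3629}{2511} + 111051\right) 6798 = \frac{278845432}{2511} \cdot 6798 = \frac{631863748912}{837} \approx 7.5492 \cdot 10^{8}$)
$\left(C + 297424\right) + 211126 = \left(\frac{631863748912}{837} + 297424\right) + 211126 = \frac{632112692800}{837} + 211126 = \frac{632289405262}{837}$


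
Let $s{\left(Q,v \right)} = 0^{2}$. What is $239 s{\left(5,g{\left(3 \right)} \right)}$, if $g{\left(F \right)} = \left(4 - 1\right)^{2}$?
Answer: $0$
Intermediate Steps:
$g{\left(F \right)} = 9$ ($g{\left(F \right)} = 3^{2} = 9$)
$s{\left(Q,v \right)} = 0$
$239 s{\left(5,g{\left(3 \right)} \right)} = 239 \cdot 0 = 0$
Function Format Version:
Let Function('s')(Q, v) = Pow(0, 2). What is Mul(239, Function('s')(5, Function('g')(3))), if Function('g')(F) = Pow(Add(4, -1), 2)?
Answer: 0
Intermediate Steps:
Function('g')(F) = 9 (Function('g')(F) = Pow(3, 2) = 9)
Function('s')(Q, v) = 0
Mul(239, Function('s')(5, Function('g')(3))) = Mul(239, 0) = 0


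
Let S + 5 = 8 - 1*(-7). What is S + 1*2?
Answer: 12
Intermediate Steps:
S = 10 (S = -5 + (8 - 1*(-7)) = -5 + (8 + 7) = -5 + 15 = 10)
S + 1*2 = 10 + 1*2 = 10 + 2 = 12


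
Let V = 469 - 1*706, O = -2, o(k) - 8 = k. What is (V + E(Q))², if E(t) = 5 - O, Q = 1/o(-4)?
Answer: 52900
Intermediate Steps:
o(k) = 8 + k
Q = ¼ (Q = 1/(8 - 4) = 1/4 = ¼ ≈ 0.25000)
E(t) = 7 (E(t) = 5 - 1*(-2) = 5 + 2 = 7)
V = -237 (V = 469 - 706 = -237)
(V + E(Q))² = (-237 + 7)² = (-230)² = 52900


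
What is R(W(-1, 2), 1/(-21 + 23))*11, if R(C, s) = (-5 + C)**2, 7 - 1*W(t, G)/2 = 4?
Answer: 11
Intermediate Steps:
W(t, G) = 6 (W(t, G) = 14 - 2*4 = 14 - 8 = 6)
R(W(-1, 2), 1/(-21 + 23))*11 = (-5 + 6)**2*11 = 1**2*11 = 1*11 = 11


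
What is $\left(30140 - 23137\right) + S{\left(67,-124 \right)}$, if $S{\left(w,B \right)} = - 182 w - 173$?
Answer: $-5364$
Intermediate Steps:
$S{\left(w,B \right)} = -173 - 182 w$
$\left(30140 - 23137\right) + S{\left(67,-124 \right)} = \left(30140 - 23137\right) - 12367 = 7003 - 12367 = -5364$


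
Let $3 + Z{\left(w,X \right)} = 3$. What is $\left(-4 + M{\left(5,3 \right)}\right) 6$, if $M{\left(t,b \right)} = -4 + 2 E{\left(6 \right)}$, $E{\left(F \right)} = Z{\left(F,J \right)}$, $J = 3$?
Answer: $-48$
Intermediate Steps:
$Z{\left(w,X \right)} = 0$ ($Z{\left(w,X \right)} = -3 + 3 = 0$)
$E{\left(F \right)} = 0$
$M{\left(t,b \right)} = -4$ ($M{\left(t,b \right)} = -4 + 2 \cdot 0 = -4 + 0 = -4$)
$\left(-4 + M{\left(5,3 \right)}\right) 6 = \left(-4 - 4\right) 6 = \left(-8\right) 6 = -48$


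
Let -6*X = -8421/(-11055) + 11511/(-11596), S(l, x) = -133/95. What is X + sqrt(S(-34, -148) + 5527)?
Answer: 9868063/256387560 + 2*sqrt(34535)/5 ≈ 74.373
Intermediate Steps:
S(l, x) = -7/5 (S(l, x) = -133*1/95 = -7/5)
X = 9868063/256387560 (X = -(-8421/(-11055) + 11511/(-11596))/6 = -(-8421*(-1/11055) + 11511*(-1/11596))/6 = -(2807/3685 - 11511/11596)/6 = -1/6*(-9868063/42731260) = 9868063/256387560 ≈ 0.038489)
X + sqrt(S(-34, -148) + 5527) = 9868063/256387560 + sqrt(-7/5 + 5527) = 9868063/256387560 + sqrt(27628/5) = 9868063/256387560 + 2*sqrt(34535)/5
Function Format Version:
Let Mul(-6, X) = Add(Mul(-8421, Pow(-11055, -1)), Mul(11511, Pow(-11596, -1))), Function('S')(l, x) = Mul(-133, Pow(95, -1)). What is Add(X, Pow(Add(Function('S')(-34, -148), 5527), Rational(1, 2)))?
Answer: Add(Rational(9868063, 256387560), Mul(Rational(2, 5), Pow(34535, Rational(1, 2)))) ≈ 74.373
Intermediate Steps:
Function('S')(l, x) = Rational(-7, 5) (Function('S')(l, x) = Mul(-133, Rational(1, 95)) = Rational(-7, 5))
X = Rational(9868063, 256387560) (X = Mul(Rational(-1, 6), Add(Mul(-8421, Pow(-11055, -1)), Mul(11511, Pow(-11596, -1)))) = Mul(Rational(-1, 6), Add(Mul(-8421, Rational(-1, 11055)), Mul(11511, Rational(-1, 11596)))) = Mul(Rational(-1, 6), Add(Rational(2807, 3685), Rational(-11511, 11596))) = Mul(Rational(-1, 6), Rational(-9868063, 42731260)) = Rational(9868063, 256387560) ≈ 0.038489)
Add(X, Pow(Add(Function('S')(-34, -148), 5527), Rational(1, 2))) = Add(Rational(9868063, 256387560), Pow(Add(Rational(-7, 5), 5527), Rational(1, 2))) = Add(Rational(9868063, 256387560), Pow(Rational(27628, 5), Rational(1, 2))) = Add(Rational(9868063, 256387560), Mul(Rational(2, 5), Pow(34535, Rational(1, 2))))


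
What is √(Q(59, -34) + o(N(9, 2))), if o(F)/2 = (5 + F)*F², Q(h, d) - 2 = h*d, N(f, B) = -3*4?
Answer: 2*I*√1005 ≈ 63.403*I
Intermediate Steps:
N(f, B) = -12
Q(h, d) = 2 + d*h (Q(h, d) = 2 + h*d = 2 + d*h)
o(F) = 2*F²*(5 + F) (o(F) = 2*((5 + F)*F²) = 2*(F²*(5 + F)) = 2*F²*(5 + F))
√(Q(59, -34) + o(N(9, 2))) = √((2 - 34*59) + 2*(-12)²*(5 - 12)) = √((2 - 2006) + 2*144*(-7)) = √(-2004 - 2016) = √(-4020) = 2*I*√1005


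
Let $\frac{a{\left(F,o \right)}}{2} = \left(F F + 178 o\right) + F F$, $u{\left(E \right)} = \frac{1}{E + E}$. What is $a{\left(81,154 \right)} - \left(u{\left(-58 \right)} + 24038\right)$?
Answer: $\frac{6615481}{116} \approx 57030.0$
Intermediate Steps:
$u{\left(E \right)} = \frac{1}{2 E}$
$a{\left(F,o \right)} = 4 F^{2} + 356 o$ ($a{\left(F,o \right)} = 2 \left(\left(F F + 178 o\right) + F F\right) = 2 \left(\left(F^{2} + 178 o\right) + F^{2}\right) = 2 \left(2 F^{2} + 178 o\right) = 4 F^{2} + 356 o$)
$a{\left(81,154 \right)} - \left(u{\left(-58 \right)} + 24038\right) = \left(4 \cdot 81^{2} + 356 \cdot 154\right) - \left(\frac{1}{2 \left(-58\right)} + 24038\right) = \left(4 \cdot 6561 + 54824\right) - \left(\frac{1}{2} \left(- \frac{1}{58}\right) + 24038\right) = \left(26244 + 54824\right) - \left(- \frac{1}{116} + 24038\right) = 81068 - \frac{2788407}{116} = \frac{6615481}{116}$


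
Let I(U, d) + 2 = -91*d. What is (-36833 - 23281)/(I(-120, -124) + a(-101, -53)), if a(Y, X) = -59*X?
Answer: -20038/4803 ≈ -4.1720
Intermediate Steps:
I(U, d) = -2 - 91*d
(-36833 - 23281)/(I(-120, -124) + a(-101, -53)) = (-36833 - 23281)/((-2 - 91*(-124)) - 59*(-53)) = -60114/((-2 + 11284) + 3127) = -60114/(11282 + 3127) = -60114/14409 = -60114*1/14409 = -20038/4803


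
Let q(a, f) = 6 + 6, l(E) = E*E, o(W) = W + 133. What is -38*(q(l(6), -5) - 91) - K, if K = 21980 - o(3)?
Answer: -18842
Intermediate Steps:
o(W) = 133 + W
l(E) = E²
q(a, f) = 12
K = 21844 (K = 21980 - (133 + 3) = 21980 - 1*136 = 21980 - 136 = 21844)
-38*(q(l(6), -5) - 91) - K = -38*(12 - 91) - 1*21844 = -38*(-79) - 21844 = 3002 - 21844 = -18842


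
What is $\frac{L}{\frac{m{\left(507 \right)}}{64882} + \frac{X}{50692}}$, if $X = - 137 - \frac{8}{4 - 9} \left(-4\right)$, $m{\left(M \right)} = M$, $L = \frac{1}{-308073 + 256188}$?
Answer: $- \frac{822249586}{1071287516079} \approx -0.00076753$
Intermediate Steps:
$L = - \frac{1}{51885}$ ($L = \frac{1}{-51885} = - \frac{1}{51885} \approx -1.9273 \cdot 10^{-5}$)
$X = \frac{4384}{5}$ ($X = - 137 - \frac{8}{-5} \left(-4\right) = - 137 \left(-8\right) \left(- \frac{1}{5}\right) \left(-4\right) = - 137 \cdot \frac{8}{5} \left(-4\right) = \left(-137\right) \left(- \frac{32}{5}\right) = \frac{4384}{5} \approx 876.8$)
$\frac{L}{\frac{m{\left(507 \right)}}{64882} + \frac{X}{50692}} = - \frac{1}{51885 \left(\frac{507}{64882} + \frac{4384}{5 \cdot 50692}\right)} = - \frac{1}{51885 \left(507 \cdot \frac{1}{64882} + \frac{4384}{5} \cdot \frac{1}{50692}\right)} = - \frac{1}{51885 \left(\frac{507}{64882} + \frac{1096}{63365}\right)} = - \frac{1}{51885 \cdot \frac{103236727}{4111247930}} = \left(- \frac{1}{51885}\right) \frac{4111247930}{103236727} = - \frac{822249586}{1071287516079}$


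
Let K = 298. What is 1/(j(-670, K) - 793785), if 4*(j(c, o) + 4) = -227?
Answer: -4/3175383 ≈ -1.2597e-6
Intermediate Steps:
j(c, o) = -243/4 (j(c, o) = -4 + (¼)*(-227) = -4 - 227/4 = -243/4)
1/(j(-670, K) - 793785) = 1/(-243/4 - 793785) = 1/(-3175383/4) = -4/3175383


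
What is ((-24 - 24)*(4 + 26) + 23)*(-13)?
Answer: 18421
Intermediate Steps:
((-24 - 24)*(4 + 26) + 23)*(-13) = (-48*30 + 23)*(-13) = (-1440 + 23)*(-13) = -1417*(-13) = 18421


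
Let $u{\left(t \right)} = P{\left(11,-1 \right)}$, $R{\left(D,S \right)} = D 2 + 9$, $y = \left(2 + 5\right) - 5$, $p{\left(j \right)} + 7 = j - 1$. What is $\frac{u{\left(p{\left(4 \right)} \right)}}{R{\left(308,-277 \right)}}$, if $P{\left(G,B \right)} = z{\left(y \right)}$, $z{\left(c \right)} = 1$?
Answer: $\frac{1}{625} \approx 0.0016$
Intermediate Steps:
$p{\left(j \right)} = -8 + j$ ($p{\left(j \right)} = -7 + \left(j - 1\right) = -7 + \left(-1 + j\right) = -8 + j$)
$y = 2$ ($y = 7 - 5 = 2$)
$R{\left(D,S \right)} = 9 + 2 D$ ($R{\left(D,S \right)} = 2 D + 9 = 9 + 2 D$)
$P{\left(G,B \right)} = 1$
$u{\left(t \right)} = 1$
$\frac{u{\left(p{\left(4 \right)} \right)}}{R{\left(308,-277 \right)}} = 1 \frac{1}{9 + 2 \cdot 308} = 1 \frac{1}{9 + 616} = 1 \cdot \frac{1}{625} = \frac{1}{625}$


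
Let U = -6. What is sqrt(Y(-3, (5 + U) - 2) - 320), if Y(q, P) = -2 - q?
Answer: I*sqrt(319) ≈ 17.861*I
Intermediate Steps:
sqrt(Y(-3, (5 + U) - 2) - 320) = sqrt((-2 - 1*(-3)) - 320) = sqrt((-2 + 3) - 320) = sqrt(1 - 320) = sqrt(-319) = I*sqrt(319)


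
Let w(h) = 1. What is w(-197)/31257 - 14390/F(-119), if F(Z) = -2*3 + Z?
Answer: 89957671/781425 ≈ 115.12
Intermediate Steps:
F(Z) = -6 + Z
w(-197)/31257 - 14390/F(-119) = 1/31257 - 14390/(-6 - 119) = 1*(1/31257) - 14390/(-125) = 1/31257 - 14390*(-1/125) = 1/31257 + 2878/25 = 89957671/781425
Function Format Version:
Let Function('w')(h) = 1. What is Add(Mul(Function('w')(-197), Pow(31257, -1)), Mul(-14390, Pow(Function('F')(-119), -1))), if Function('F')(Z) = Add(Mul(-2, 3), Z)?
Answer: Rational(89957671, 781425) ≈ 115.12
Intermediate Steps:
Function('F')(Z) = Add(-6, Z)
Add(Mul(Function('w')(-197), Pow(31257, -1)), Mul(-14390, Pow(Function('F')(-119), -1))) = Add(Mul(1, Pow(31257, -1)), Mul(-14390, Pow(Add(-6, -119), -1))) = Add(Mul(1, Rational(1, 31257)), Mul(-14390, Pow(-125, -1))) = Add(Rational(1, 31257), Mul(-14390, Rational(-1, 125))) = Add(Rational(1, 31257), Rational(2878, 25)) = Rational(89957671, 781425)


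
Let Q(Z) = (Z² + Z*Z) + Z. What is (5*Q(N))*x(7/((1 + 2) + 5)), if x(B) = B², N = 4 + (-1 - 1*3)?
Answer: 0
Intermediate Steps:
N = 0 (N = 4 + (-1 - 3) = 4 - 4 = 0)
Q(Z) = Z + 2*Z² (Q(Z) = (Z² + Z²) + Z = 2*Z² + Z = Z + 2*Z²)
(5*Q(N))*x(7/((1 + 2) + 5)) = (5*(0*(1 + 2*0)))*(7/((1 + 2) + 5))² = (5*(0*(1 + 0)))*(7/(3 + 5))² = (5*(0*1))*(7/8)² = (5*0)*(7*(⅛))² = 0*(7/8)² = 0*(49/64) = 0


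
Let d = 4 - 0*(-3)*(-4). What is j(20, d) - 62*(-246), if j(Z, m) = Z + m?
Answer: 15276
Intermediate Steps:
d = 4 (d = 4 - 0*(-4) = 4 - 1*0 = 4 + 0 = 4)
j(20, d) - 62*(-246) = (20 + 4) - 62*(-246) = 24 + 15252 = 15276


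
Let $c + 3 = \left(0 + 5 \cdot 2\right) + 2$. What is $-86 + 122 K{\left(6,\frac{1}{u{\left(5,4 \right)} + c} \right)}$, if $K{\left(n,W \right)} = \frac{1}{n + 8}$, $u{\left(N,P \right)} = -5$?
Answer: $- \frac{541}{7} \approx -77.286$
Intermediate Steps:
$c = 9$ ($c = -3 + \left(\left(0 + 5 \cdot 2\right) + 2\right) = -3 + \left(\left(0 + 10\right) + 2\right) = -3 + \left(10 + 2\right) = -3 + 12 = 9$)
$K{\left(n,W \right)} = \frac{1}{8 + n}$
$-86 + 122 K{\left(6,\frac{1}{u{\left(5,4 \right)} + c} \right)} = -86 + \frac{122}{8 + 6} = -86 + \frac{122}{14} = -86 + 122 \cdot \frac{1}{14} = -86 + \frac{61}{7} = - \frac{541}{7}$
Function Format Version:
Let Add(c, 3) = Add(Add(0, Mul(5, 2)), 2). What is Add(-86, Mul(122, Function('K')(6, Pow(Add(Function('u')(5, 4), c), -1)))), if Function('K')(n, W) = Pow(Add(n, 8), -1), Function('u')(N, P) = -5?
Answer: Rational(-541, 7) ≈ -77.286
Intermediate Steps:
c = 9 (c = Add(-3, Add(Add(0, Mul(5, 2)), 2)) = Add(-3, Add(Add(0, 10), 2)) = Add(-3, Add(10, 2)) = Add(-3, 12) = 9)
Function('K')(n, W) = Pow(Add(8, n), -1)
Add(-86, Mul(122, Function('K')(6, Pow(Add(Function('u')(5, 4), c), -1)))) = Add(-86, Mul(122, Pow(Add(8, 6), -1))) = Add(-86, Mul(122, Pow(14, -1))) = Add(-86, Mul(122, Rational(1, 14))) = Add(-86, Rational(61, 7)) = Rational(-541, 7)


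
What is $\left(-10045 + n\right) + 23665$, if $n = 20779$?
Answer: $34399$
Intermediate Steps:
$\left(-10045 + n\right) + 23665 = \left(-10045 + 20779\right) + 23665 = 10734 + 23665 = 34399$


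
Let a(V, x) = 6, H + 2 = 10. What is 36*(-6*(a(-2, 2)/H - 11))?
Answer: 2214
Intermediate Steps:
H = 8 (H = -2 + 10 = 8)
36*(-6*(a(-2, 2)/H - 11)) = 36*(-6*(6/8 - 11)) = 36*(-6*(6*(⅛) - 11)) = 36*(-6*(¾ - 11)) = 36*(-6*(-41/4)) = 36*(123/2) = 2214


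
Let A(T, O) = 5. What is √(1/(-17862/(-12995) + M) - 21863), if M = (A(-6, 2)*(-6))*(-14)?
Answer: 7*I*√165164891307078/608418 ≈ 147.86*I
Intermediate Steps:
M = 420 (M = (5*(-6))*(-14) = -30*(-14) = 420)
√(1/(-17862/(-12995) + M) - 21863) = √(1/(-17862/(-12995) + 420) - 21863) = √(1/(-17862*(-1/12995) + 420) - 21863) = √(1/(17862/12995 + 420) - 21863) = √(1/(5475762/12995) - 21863) = √(12995/5475762 - 21863) = √(-119716571611/5475762) = 7*I*√165164891307078/608418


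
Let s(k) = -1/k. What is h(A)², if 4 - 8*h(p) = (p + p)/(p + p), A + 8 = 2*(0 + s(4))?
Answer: 9/64 ≈ 0.14063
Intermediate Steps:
A = -17/2 (A = -8 + 2*(0 - 1/4) = -8 + 2*(0 - 1*¼) = -8 + 2*(0 - ¼) = -8 + 2*(-¼) = -8 - ½ = -17/2 ≈ -8.5000)
h(p) = 3/8 (h(p) = ½ - (p + p)/(8*(p + p)) = ½ - 2*p/(8*(2*p)) = ½ - 2*p*1/(2*p)/8 = ½ - ⅛*1 = ½ - ⅛ = 3/8)
h(A)² = (3/8)² = 9/64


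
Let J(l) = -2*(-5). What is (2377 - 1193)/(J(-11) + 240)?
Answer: 592/125 ≈ 4.7360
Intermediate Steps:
J(l) = 10
(2377 - 1193)/(J(-11) + 240) = (2377 - 1193)/(10 + 240) = 1184/250 = 1184*(1/250) = 592/125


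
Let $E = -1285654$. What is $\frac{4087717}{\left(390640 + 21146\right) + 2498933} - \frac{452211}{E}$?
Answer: $\frac{285723863549}{162703370662} \approx 1.7561$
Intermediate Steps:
$\frac{4087717}{\left(390640 + 21146\right) + 2498933} - \frac{452211}{E} = \frac{4087717}{\left(390640 + 21146\right) + 2498933} - \frac{452211}{-1285654} = \frac{4087717}{411786 + 2498933} - - \frac{452211}{1285654} = \frac{4087717}{2910719} + \frac{452211}{1285654} = \frac{285723863549}{162703370662}$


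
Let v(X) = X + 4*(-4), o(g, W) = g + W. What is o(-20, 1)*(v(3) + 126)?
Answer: -2147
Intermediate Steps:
o(g, W) = W + g
v(X) = -16 + X (v(X) = X - 16 = -16 + X)
o(-20, 1)*(v(3) + 126) = (1 - 20)*((-16 + 3) + 126) = -19*(-13 + 126) = -19*113 = -2147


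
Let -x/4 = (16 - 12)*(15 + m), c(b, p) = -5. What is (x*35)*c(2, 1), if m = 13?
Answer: 78400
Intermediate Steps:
x = -448 (x = -4*(16 - 12)*(15 + 13) = -16*28 = -4*112 = -448)
(x*35)*c(2, 1) = -448*35*(-5) = -15680*(-5) = 78400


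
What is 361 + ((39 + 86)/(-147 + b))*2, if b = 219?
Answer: 13121/36 ≈ 364.47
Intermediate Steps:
361 + ((39 + 86)/(-147 + b))*2 = 361 + ((39 + 86)/(-147 + 219))*2 = 361 + (125/72)*2 = 361 + 125/36 = 13121/36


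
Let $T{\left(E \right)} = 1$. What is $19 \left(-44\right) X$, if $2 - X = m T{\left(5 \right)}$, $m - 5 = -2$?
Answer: $836$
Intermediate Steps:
$m = 3$ ($m = 5 - 2 = 3$)
$X = -1$ ($X = 2 - 3 \cdot 1 = 2 - 3 = -1$)
$19 \left(-44\right) X = 19 \left(-44\right) \left(-1\right) = \left(-836\right) \left(-1\right) = 836$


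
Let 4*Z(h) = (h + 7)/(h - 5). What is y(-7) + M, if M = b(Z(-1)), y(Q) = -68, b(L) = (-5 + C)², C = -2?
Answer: -19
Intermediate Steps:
Z(h) = (7 + h)/(4*(-5 + h)) (Z(h) = ((h + 7)/(h - 5))/4 = ((7 + h)/(-5 + h))/4 = (7 + h)/(4*(-5 + h)))
b(L) = 49 (b(L) = (-5 - 2)² = (-7)² = 49)
M = 49
y(-7) + M = -68 + 49 = -19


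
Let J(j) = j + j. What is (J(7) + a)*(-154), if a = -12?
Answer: -308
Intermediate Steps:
J(j) = 2*j
(J(7) + a)*(-154) = (2*7 - 12)*(-154) = (14 - 12)*(-154) = 2*(-154) = -308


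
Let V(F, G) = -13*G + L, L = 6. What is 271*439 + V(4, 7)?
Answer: 118884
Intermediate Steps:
V(F, G) = 6 - 13*G (V(F, G) = -13*G + 6 = 6 - 13*G)
271*439 + V(4, 7) = 271*439 + (6 - 13*7) = 118969 + (6 - 91) = 118969 - 85 = 118884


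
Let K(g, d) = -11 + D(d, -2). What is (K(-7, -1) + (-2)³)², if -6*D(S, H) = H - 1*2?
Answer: 3025/9 ≈ 336.11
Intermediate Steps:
D(S, H) = ⅓ - H/6 (D(S, H) = -(H - 1*2)/6 = -(H - 2)/6 = -(-2 + H)/6 = ⅓ - H/6)
K(g, d) = -31/3 (K(g, d) = -11 + (⅓ - ⅙*(-2)) = -11 + (⅓ + ⅓) = -11 + ⅔ = -31/3)
(K(-7, -1) + (-2)³)² = (-31/3 + (-2)³)² = (-31/3 - 8)² = (-55/3)² = 3025/9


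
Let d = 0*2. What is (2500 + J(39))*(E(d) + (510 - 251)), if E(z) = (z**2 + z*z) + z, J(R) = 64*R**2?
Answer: 25859596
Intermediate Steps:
d = 0
E(z) = z + 2*z**2 (E(z) = (z**2 + z**2) + z = 2*z**2 + z = z + 2*z**2)
(2500 + J(39))*(E(d) + (510 - 251)) = (2500 + 64*39**2)*(0*(1 + 2*0) + (510 - 251)) = (2500 + 64*1521)*(0*(1 + 0) + 259) = (2500 + 97344)*(0*1 + 259) = 99844*(0 + 259) = 99844*259 = 25859596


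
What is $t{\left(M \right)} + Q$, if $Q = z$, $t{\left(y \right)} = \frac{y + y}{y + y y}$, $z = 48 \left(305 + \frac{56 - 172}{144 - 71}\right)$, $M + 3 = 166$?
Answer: $\frac{87178537}{5986} \approx 14564.0$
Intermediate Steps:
$M = 163$ ($M = -3 + 166 = 163$)
$z = \frac{1063152}{73}$ ($z = 48 \left(305 - \frac{116}{73}\right) = 48 \cdot \frac{22149}{73} = \frac{1063152}{73} \approx 14564.0$)
$t{\left(y \right)} = \frac{2 y}{y + y^{2}}$
$Q = \frac{1063152}{73} \approx 14564.0$
$t{\left(M \right)} + Q = \frac{2}{1 + 163} + \frac{1063152}{73} = \frac{2}{164} + \frac{1063152}{73} = 2 \cdot \frac{1}{164} + \frac{1063152}{73} = \frac{1}{82} + \frac{1063152}{73} = \frac{87178537}{5986}$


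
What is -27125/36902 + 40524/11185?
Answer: 1192023523/412748870 ≈ 2.8880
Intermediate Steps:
-27125/36902 + 40524/11185 = 1192023523/412748870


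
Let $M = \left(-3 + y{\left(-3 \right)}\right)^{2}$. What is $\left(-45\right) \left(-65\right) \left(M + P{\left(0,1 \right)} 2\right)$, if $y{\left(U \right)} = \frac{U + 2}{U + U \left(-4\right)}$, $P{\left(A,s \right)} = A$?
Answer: $\frac{254800}{9} \approx 28311.0$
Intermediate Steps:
$y{\left(U \right)} = - \frac{2 + U}{3 U}$ ($y{\left(U \right)} = \frac{2 + U}{U - 4 U} = \frac{2 + U}{\left(-3\right) U} = \left(2 + U\right) \left(- \frac{1}{3 U}\right) = - \frac{2 + U}{3 U}$)
$M = \frac{784}{81}$ ($M = \left(-3 + \frac{-2 - -3}{3 \left(-3\right)}\right)^{2} = \left(-3 + \frac{1}{3} \left(- \frac{1}{3}\right) \left(-2 + 3\right)\right)^{2} = \left(-3 + \frac{1}{3} \left(- \frac{1}{3}\right) 1\right)^{2} = \left(-3 - \frac{1}{9}\right)^{2} = \left(- \frac{28}{9}\right)^{2} = \frac{784}{81} \approx 9.679$)
$\left(-45\right) \left(-65\right) \left(M + P{\left(0,1 \right)} 2\right) = \left(-45\right) \left(-65\right) \left(\frac{784}{81} + 0 \cdot 2\right) = 2925 \left(\frac{784}{81} + 0\right) = 2925 \cdot \frac{784}{81} = \frac{254800}{9}$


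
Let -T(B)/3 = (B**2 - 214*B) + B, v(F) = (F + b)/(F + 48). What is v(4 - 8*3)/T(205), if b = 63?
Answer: 43/137760 ≈ 0.00031214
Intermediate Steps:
v(F) = (63 + F)/(48 + F) (v(F) = (F + 63)/(F + 48) = (63 + F)/(48 + F))
T(B) = -3*B**2 + 639*B (T(B) = -3*((B**2 - 214*B) + B) = -3*(B**2 - 213*B) = -3*B**2 + 639*B)
v(4 - 8*3)/T(205) = ((63 + (4 - 8*3))/(48 + (4 - 8*3)))/((3*205*(213 - 1*205))) = ((63 + (4 - 24))/(48 + (4 - 24)))/((3*205*(213 - 205))) = ((63 - 20)/(48 - 20))/((3*205*8)) = (43/28)/4920 = ((1/28)*43)*(1/4920) = (43/28)*(1/4920) = 43/137760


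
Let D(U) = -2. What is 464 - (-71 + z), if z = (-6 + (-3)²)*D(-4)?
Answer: 541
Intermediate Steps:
z = -6 (z = (-6 + (-3)²)*(-2) = (-6 + 9)*(-2) = 3*(-2) = -6)
464 - (-71 + z) = 464 - (-71 - 6) = 464 - 1*(-77) = 464 + 77 = 541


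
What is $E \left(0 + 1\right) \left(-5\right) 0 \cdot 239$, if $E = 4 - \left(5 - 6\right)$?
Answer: $0$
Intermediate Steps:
$E = 5$ ($E = 4 - \left(5 - 6\right) = 4 - -1 = 4 + 1 = 5$)
$E \left(0 + 1\right) \left(-5\right) 0 \cdot 239 = 5 \left(0 + 1\right) \left(-5\right) 0 \cdot 239 = 5 \cdot 1 \left(-5\right) 0 \cdot 239 = 5 \left(-5\right) 0 \cdot 239 = \left(-25\right) 0 \cdot 239 = 0 \cdot 239 = 0$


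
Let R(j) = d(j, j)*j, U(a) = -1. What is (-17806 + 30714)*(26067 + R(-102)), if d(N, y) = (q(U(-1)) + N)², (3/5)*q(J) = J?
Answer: -41438720204/3 ≈ -1.3813e+10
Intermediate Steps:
q(J) = 5*J/3
d(N, y) = (-5/3 + N)² (d(N, y) = ((5/3)*(-1) + N)² = (-5/3 + N)²)
R(j) = j*(-5 + 3*j)²/9 (R(j) = ((-5 + 3*j)²/9)*j = j*(-5 + 3*j)²/9)
(-17806 + 30714)*(26067 + R(-102)) = (-17806 + 30714)*(26067 + (⅑)*(-102)*(-5 + 3*(-102))²) = 12908*(26067 + (⅑)*(-102)*(-5 - 306)²) = 12908*(26067 + (⅑)*(-102)*(-311)²) = 12908*(26067 + (⅑)*(-102)*96721) = 12908*(26067 - 3288514/3) = 12908*(-3210313/3) = -41438720204/3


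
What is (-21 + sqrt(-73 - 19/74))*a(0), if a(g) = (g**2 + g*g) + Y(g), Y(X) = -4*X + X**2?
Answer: 0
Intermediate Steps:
Y(X) = X**2 - 4*X
a(g) = 2*g**2 + g*(-4 + g) (a(g) = (g**2 + g*g) + g*(-4 + g) = (g**2 + g**2) + g*(-4 + g) = 2*g**2 + g*(-4 + g))
(-21 + sqrt(-73 - 19/74))*a(0) = (-21 + sqrt(-73 - 19/74))*(0*(-4 + 3*0)) = (-21 + sqrt(-73 - 19*1/74))*(0*(-4 + 0)) = (-21 + sqrt(-73 - 19/74))*(0*(-4)) = (-21 + sqrt(-5421/74))*0 = (-21 + I*sqrt(401154)/74)*0 = 0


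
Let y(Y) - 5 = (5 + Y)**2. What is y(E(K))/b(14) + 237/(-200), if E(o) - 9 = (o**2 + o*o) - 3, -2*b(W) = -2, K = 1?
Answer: 34563/200 ≈ 172.81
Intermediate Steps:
b(W) = 1 (b(W) = -1/2*(-2) = 1)
E(o) = 6 + 2*o**2 (E(o) = 9 + ((o**2 + o*o) - 3) = 9 + ((o**2 + o**2) - 3) = 9 + (2*o**2 - 3) = 9 + (-3 + 2*o**2) = 6 + 2*o**2)
y(Y) = 5 + (5 + Y)**2
y(E(K))/b(14) + 237/(-200) = (5 + (5 + (6 + 2*1**2))**2)/1 + 237/(-200) = (5 + (5 + (6 + 2*1))**2)*1 + 237*(-1/200) = (5 + (5 + (6 + 2))**2)*1 - 237/200 = (5 + (5 + 8)**2)*1 - 237/200 = (5 + 13**2)*1 - 237/200 = (5 + 169)*1 - 237/200 = 174*1 - 237/200 = 174 - 237/200 = 34563/200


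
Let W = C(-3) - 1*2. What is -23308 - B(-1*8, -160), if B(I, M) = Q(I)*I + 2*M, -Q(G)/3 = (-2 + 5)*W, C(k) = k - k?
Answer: -22844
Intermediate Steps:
C(k) = 0
W = -2 (W = 0 - 1*2 = 0 - 2 = -2)
Q(G) = 18 (Q(G) = -3*(-2 + 5)*(-2) = -9*(-2) = -3*(-6) = 18)
B(I, M) = 2*M + 18*I (B(I, M) = 18*I + 2*M = 2*M + 18*I)
-23308 - B(-1*8, -160) = -23308 - (2*(-160) + 18*(-1*8)) = -23308 - (-320 + 18*(-8)) = -23308 - (-320 - 144) = -23308 - 1*(-464) = -23308 + 464 = -22844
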